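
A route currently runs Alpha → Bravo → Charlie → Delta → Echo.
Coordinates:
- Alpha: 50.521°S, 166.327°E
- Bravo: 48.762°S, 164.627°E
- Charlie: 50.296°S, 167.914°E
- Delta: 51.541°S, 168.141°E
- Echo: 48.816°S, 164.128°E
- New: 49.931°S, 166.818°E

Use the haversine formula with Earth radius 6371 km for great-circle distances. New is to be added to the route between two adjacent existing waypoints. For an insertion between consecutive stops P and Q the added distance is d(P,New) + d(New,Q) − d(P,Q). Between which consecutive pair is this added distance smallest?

between Bravo and Charlie

Added distance for inserting New between each consecutive pair:
Alpha–Bravo: 48.7 km
Bravo–Charlie: 1.1 km
Charlie–Delta: 150.5 km
Delta–Echo: 16.3 km
Smallest added distance is 1.1 km, inserting between Bravo and Charlie.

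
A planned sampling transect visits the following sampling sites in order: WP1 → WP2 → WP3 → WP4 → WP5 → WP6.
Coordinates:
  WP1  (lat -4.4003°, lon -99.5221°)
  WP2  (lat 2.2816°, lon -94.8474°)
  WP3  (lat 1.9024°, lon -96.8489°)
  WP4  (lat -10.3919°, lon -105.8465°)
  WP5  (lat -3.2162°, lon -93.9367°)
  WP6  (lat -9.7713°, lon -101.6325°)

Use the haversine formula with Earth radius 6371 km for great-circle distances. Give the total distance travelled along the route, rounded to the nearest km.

5481 km

Leg distances:
WP1→WP2: 906.6 km  (cumulative 906.6 km)
WP2→WP3: 226.4 km  (cumulative 1132.9 km)
WP3→WP4: 1691.3 km  (cumulative 2824.2 km)
WP4→WP5: 1537.3 km  (cumulative 4361.5 km)
WP5→WP6: 1119.5 km  (cumulative 5481.1 km)
Total route length ≈ 5481 km.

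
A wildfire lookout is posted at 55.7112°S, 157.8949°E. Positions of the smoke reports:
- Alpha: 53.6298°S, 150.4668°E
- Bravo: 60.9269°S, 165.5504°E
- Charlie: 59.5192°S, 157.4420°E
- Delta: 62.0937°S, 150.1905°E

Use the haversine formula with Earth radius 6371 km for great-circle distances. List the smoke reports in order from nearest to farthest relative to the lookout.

Distance from the lookout at 55.7112°S, 157.8949°E to each:
Charlie 59.5192°S, 157.4420°E: 424.3 km
Alpha 53.6298°S, 150.4668°E: 530.4 km
Bravo 60.9269°S, 165.5504°E: 731.3 km
Delta 62.0937°S, 150.1905°E: 835.1 km

Charlie, Alpha, Bravo, Delta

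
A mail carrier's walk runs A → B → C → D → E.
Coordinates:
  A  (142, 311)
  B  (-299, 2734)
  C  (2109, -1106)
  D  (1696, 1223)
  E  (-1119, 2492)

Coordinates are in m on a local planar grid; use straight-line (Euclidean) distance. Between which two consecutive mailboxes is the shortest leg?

Leg distances:
A→B: 2462.8 m
B→C: 4532.6 m
C→D: 2365.3 m
D→E: 3087.8 m
The shortest leg is C–D at 2365.3 m.

C–D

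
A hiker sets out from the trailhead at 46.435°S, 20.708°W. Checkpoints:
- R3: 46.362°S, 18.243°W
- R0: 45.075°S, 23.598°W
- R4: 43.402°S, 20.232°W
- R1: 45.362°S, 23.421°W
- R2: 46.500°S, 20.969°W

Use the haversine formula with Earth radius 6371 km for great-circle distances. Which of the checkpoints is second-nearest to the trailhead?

R3

Distances from the trailhead (46.435°S, 20.708°W):
R2: 21.3 km
R3: 189.2 km
R1: 241.5 km
R0: 270.4 km
R4: 339.3 km
The second-nearest is R3 at 189.2 km.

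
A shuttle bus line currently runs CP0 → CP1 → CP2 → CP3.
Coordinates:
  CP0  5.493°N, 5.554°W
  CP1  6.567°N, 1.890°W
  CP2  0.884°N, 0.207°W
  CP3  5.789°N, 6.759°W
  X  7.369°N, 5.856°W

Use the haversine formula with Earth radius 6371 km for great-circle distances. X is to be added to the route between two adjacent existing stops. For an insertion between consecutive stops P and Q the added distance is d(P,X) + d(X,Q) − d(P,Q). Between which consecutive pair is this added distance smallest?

Added distance for inserting X between each consecutive pair:
CP0–CP1: 235.6 km
CP1–CP2: 742.8 km
CP2–CP3: 248.1 km
Smallest added distance is 235.6 km, inserting between CP0 and CP1.

between CP0 and CP1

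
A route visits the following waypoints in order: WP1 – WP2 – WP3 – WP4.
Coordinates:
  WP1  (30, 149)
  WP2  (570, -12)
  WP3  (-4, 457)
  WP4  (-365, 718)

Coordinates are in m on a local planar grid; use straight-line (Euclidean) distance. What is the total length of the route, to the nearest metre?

Leg distances:
WP1→WP2: 563.5 m  (cumulative 563.5 m)
WP2→WP3: 741.2 m  (cumulative 1304.7 m)
WP3→WP4: 445.5 m  (cumulative 1750.2 m)
Total route length ≈ 1750 m.

1750 m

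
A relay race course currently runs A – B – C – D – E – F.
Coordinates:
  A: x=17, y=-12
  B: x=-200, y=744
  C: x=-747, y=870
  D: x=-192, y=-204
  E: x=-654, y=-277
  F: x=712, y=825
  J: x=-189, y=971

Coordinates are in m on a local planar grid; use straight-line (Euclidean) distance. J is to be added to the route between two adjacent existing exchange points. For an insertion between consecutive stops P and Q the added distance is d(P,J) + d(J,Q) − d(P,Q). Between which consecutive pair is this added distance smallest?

between B and C

Added distance for inserting J between each consecutive pair:
A–B: 445.1 m
B–C: 233.0 m
C–D: 533.1 m
D–E: 2039.1 m
E–F: 489.5 m
Smallest added distance is 233.0 m, inserting between B and C.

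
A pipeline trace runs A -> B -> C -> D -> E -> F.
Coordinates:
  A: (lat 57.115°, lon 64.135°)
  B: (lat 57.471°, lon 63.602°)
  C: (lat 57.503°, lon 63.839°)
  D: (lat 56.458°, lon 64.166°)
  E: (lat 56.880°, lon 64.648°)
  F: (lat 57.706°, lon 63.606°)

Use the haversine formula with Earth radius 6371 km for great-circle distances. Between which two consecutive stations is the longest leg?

Leg distances:
A→B: 50.9 km
B→C: 14.6 km
C→D: 117.9 km
D→E: 55.4 km
E→F: 111.2 km
The longest leg is C–D at 117.9 km.

C–D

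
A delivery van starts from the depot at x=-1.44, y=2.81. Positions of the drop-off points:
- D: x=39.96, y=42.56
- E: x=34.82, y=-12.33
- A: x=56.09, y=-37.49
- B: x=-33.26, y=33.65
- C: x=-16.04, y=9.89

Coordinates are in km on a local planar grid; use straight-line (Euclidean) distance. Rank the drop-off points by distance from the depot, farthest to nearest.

A, D, B, E, C

Computing each straight-line distance from x=-1.44, y=2.81:
A x=56.09, y=-37.49: 70.2 km
D x=39.96, y=42.56: 57.4 km
B x=-33.26, y=33.65: 44.3 km
E x=34.82, y=-12.33: 39.3 km
C x=-16.04, y=9.89: 16.2 km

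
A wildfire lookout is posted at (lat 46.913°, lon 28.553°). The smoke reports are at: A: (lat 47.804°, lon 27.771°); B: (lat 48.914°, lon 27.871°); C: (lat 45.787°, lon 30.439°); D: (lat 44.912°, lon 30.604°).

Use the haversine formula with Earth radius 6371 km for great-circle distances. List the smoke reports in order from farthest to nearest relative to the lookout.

D, B, C, A

Computing each great-circle distance from (lat 46.913°, lon 28.553°):
D (lat 44.912°, lon 30.604°): 273.3 km
B (lat 48.914°, lon 27.871°): 228.2 km
C (lat 45.787°, lon 30.439°): 191.4 km
A (lat 47.804°, lon 27.771°): 115.3 km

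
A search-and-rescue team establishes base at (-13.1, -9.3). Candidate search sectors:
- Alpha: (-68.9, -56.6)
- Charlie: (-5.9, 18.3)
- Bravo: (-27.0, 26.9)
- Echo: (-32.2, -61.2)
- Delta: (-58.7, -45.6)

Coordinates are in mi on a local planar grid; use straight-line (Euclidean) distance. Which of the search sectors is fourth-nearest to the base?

Distance to each, sorted:
Charlie: 28.5 mi
Bravo: 38.8 mi
Echo: 55.3 mi
Delta: 58.3 mi
Alpha: 73.2 mi
The fourth-nearest is Delta at 58.3 mi.

Delta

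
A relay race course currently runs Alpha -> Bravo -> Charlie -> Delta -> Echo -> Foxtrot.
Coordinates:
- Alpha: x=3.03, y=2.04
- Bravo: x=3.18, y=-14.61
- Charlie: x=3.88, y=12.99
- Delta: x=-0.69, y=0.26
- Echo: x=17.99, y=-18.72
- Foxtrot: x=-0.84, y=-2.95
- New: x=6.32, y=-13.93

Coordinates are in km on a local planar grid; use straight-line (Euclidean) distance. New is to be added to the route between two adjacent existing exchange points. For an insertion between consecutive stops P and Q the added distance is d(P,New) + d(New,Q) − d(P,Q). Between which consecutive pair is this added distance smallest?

between Echo and Foxtrot

Added distance for inserting New between each consecutive pair:
Alpha–Bravo: 2.9 km
Bravo–Charlie: 2.6 km
Charlie–Delta: 29.3 km
Delta–Echo: 1.8 km
Echo–Foxtrot: 1.2 km
Smallest added distance is 1.2 km, inserting between Echo and Foxtrot.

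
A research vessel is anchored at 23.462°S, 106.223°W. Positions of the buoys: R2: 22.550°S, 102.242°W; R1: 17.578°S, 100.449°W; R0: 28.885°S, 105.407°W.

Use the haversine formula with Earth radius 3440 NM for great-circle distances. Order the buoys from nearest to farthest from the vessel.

Computing each great-circle distance from 23.462°S, 106.223°W:
R2 22.550°S, 102.242°W: 226.7 NM
R0 28.885°S, 105.407°W: 328.5 NM
R1 17.578°S, 100.449°W: 479.7 NM

R2, R0, R1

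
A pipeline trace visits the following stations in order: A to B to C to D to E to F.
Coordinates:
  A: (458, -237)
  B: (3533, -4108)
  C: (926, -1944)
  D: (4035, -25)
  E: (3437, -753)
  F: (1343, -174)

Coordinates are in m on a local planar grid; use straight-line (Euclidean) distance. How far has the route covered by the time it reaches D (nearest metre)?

11985 m

Leg distances:
A→B: 4943.7 m  (cumulative 4943.7 m)
B→C: 3388.1 m  (cumulative 8331.8 m)
C→D: 3653.6 m  (cumulative 11985.4 m)
Cumulative distance at D ≈ 11985 m.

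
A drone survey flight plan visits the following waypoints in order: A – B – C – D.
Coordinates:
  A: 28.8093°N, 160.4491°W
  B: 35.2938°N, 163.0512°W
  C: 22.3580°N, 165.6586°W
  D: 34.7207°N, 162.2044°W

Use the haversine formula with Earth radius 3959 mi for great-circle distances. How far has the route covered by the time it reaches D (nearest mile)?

Leg distances:
A→B: 473.2 mi  (cumulative 473.2 mi)
B→C: 907.5 mi  (cumulative 1380.8 mi)
C→D: 879.4 mi  (cumulative 2260.2 mi)
Cumulative distance at D ≈ 2260 mi.

2260 mi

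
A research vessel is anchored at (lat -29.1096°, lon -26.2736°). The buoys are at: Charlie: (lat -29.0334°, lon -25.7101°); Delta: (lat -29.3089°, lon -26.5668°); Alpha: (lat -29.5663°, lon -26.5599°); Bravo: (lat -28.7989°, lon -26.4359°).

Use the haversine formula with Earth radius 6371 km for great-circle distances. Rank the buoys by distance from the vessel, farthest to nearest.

Alpha, Charlie, Bravo, Delta

Computing each great-circle distance from (lat -29.1096°, lon -26.2736°):
Alpha (lat -29.5663°, lon -26.5599°): 57.9 km
Charlie (lat -29.0334°, lon -25.7101°): 55.4 km
Bravo (lat -28.7989°, lon -26.4359°): 38.0 km
Delta (lat -29.3089°, lon -26.5668°): 36.1 km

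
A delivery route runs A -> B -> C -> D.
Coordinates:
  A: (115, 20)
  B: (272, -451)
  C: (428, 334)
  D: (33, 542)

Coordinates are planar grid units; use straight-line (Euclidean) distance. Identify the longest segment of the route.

Leg distances:
A→B: 496.5
B→C: 800.4
C→D: 446.4
The longest leg is B–C at 800.4.

B–C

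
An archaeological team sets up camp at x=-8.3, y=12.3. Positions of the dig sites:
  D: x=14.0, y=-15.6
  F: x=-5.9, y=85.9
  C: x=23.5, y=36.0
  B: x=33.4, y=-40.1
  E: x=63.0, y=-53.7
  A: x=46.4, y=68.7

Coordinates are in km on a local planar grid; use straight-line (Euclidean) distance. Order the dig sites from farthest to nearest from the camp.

E, A, F, B, C, D

Distances from the camp:
E x=63.0, y=-53.7: 97.2 km
A x=46.4, y=68.7: 78.6 km
F x=-5.9, y=85.9: 73.6 km
B x=33.4, y=-40.1: 67.0 km
C x=23.5, y=36.0: 39.7 km
D x=14.0, y=-15.6: 35.7 km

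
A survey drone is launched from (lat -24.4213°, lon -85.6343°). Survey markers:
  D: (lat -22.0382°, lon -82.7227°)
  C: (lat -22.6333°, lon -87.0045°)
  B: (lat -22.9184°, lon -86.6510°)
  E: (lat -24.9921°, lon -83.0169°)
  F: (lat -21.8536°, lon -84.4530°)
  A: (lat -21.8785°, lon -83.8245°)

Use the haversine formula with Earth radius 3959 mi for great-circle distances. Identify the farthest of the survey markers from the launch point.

D

Distance to each, sorted:
D: 247.6 mi
A: 210.0 mi
F: 192.6 mi
E: 169.0 mi
C: 151.0 mi
B: 122.2 mi
The farthest is D at 247.6 mi.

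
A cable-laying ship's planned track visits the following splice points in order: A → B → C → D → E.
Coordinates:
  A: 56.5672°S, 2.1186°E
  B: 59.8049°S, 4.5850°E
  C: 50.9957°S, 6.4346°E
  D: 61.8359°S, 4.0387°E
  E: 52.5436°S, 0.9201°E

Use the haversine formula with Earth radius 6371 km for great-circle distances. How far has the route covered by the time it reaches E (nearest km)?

Leg distances:
A→B: 387.9 km  (cumulative 387.9 km)
B→C: 986.4 km  (cumulative 1374.3 km)
C→D: 1214.1 km  (cumulative 2588.4 km)
D→E: 1049.9 km  (cumulative 3638.3 km)
Cumulative distance at E ≈ 3638 km.

3638 km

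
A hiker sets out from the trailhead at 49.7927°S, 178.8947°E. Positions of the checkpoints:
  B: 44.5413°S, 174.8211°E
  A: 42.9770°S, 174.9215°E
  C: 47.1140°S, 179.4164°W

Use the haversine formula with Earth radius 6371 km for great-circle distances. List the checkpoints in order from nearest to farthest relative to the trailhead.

C, B, A

Distances from the trailhead:
C 47.1140°S, 179.4164°W: 322.8 km
B 44.5413°S, 174.8211°E: 659.9 km
A 42.9770°S, 174.9215°E: 816.6 km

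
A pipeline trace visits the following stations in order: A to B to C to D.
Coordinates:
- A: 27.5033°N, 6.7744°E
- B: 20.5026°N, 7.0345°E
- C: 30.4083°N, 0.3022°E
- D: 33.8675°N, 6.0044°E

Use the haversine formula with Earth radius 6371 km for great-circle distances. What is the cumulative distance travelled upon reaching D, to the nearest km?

2731 km

Leg distances:
A→B: 778.9 km  (cumulative 778.9 km)
B→C: 1291.5 km  (cumulative 2070.4 km)
C→D: 660.3 km  (cumulative 2730.7 km)
Cumulative distance at D ≈ 2731 km.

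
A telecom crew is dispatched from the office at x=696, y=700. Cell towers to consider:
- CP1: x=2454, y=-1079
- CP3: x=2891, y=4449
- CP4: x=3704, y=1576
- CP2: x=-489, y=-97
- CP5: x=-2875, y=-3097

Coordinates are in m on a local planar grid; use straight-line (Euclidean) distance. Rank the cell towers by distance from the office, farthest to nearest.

Distances from the office:
CP5 x=-2875, y=-3097: 5212.4 m
CP3 x=2891, y=4449: 4344.3 m
CP4 x=3704, y=1576: 3133.0 m
CP1 x=2454, y=-1079: 2501.1 m
CP2 x=-489, y=-97: 1428.1 m

CP5, CP3, CP4, CP1, CP2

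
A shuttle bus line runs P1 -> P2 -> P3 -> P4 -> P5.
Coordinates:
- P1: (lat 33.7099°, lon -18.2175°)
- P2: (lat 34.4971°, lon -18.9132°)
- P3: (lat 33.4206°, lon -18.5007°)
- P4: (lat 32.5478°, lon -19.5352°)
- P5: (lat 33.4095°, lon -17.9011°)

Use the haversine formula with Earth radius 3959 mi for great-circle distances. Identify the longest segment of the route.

P4–P5

Leg distances:
P1→P2: 67.4 mi
P2→P3: 78.0 mi
P3→P4: 85.0 mi
P4→P5: 111.9 mi
The longest leg is P4–P5 at 111.9 mi.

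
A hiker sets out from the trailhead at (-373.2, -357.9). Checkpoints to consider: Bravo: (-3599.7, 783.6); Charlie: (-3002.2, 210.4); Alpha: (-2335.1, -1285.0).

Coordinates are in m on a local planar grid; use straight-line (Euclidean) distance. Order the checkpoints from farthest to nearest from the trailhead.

Computing each straight-line distance from (-373.2, -357.9):
Bravo (-3599.7, 783.6): 3422.5 m
Charlie (-3002.2, 210.4): 2689.7 m
Alpha (-2335.1, -1285.0): 2169.9 m

Bravo, Charlie, Alpha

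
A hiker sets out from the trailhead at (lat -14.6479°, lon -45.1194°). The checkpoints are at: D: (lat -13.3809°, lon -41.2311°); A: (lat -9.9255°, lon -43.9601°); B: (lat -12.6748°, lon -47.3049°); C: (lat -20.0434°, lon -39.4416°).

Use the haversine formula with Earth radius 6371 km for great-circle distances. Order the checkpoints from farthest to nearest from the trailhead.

C, A, D, B

Distance from the trailhead at (lat -14.6479°, lon -45.1194°) to each:
C (lat -20.0434°, lon -39.4416°): 850.1 km
A (lat -9.9255°, lon -43.9601°): 540.0 km
D (lat -13.3809°, lon -41.2311°): 442.5 km
B (lat -12.6748°, lon -47.3049°): 322.3 km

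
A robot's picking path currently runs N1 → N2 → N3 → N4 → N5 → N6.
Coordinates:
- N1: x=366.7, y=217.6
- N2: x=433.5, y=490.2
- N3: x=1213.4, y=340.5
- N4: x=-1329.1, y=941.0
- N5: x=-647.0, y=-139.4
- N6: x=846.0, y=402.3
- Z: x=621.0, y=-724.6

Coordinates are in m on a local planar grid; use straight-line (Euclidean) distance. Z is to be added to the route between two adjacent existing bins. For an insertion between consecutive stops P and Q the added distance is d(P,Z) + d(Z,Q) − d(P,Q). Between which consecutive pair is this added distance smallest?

Added distance for inserting Z between each consecutive pair:
N1–N2: 1924.4 m
N2–N3: 1653.8 m
N3–N4: 1170.9 m
N4–N5: 2683.4 m
N5–N6: 957.4 m
Smallest added distance is 957.4 m, inserting between N5 and N6.

between N5 and N6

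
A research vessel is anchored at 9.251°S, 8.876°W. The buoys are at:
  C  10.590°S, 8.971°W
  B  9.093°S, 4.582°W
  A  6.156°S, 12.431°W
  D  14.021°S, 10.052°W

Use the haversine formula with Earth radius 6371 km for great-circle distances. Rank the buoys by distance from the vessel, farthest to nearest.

Computing each great-circle distance from 9.251°S, 8.876°W:
D 14.021°S, 10.052°W: 545.6 km
A 6.156°S, 12.431°W: 521.4 km
B 9.093°S, 4.582°W: 471.7 km
C 10.590°S, 8.971°W: 149.3 km

D, A, B, C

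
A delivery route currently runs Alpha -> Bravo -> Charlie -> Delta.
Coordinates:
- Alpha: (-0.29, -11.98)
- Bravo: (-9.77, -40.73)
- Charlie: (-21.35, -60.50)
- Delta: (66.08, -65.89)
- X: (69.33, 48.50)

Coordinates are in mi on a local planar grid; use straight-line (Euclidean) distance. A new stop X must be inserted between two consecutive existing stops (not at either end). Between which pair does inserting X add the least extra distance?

between Charlie and Delta

Added distance for inserting X between each consecutive pair:
Alpha–Bravo: 181.2 mi
Bravo–Charlie: 238.1 mi
Charlie–Delta: 168.6 mi
Smallest added distance is 168.6 mi, inserting between Charlie and Delta.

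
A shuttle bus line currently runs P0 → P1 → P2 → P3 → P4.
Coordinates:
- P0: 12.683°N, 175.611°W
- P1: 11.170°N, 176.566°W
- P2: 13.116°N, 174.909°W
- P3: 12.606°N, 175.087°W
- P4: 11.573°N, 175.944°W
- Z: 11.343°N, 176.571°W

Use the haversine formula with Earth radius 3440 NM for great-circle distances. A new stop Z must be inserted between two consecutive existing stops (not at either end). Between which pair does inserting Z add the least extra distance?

Added distance for inserting Z between each consecutive pair:
P0–P1: 1.9 NM
P1–P2: 2.7 NM
P2–P3: 227.5 NM
P3–P4: 75.1 NM
Smallest added distance is 1.9 NM, inserting between P0 and P1.

between P0 and P1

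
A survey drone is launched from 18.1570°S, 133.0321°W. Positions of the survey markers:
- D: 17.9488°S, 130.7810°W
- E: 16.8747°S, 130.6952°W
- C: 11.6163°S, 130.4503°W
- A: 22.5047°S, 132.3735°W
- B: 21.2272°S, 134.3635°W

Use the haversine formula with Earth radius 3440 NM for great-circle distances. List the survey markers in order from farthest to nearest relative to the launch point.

C, A, B, E, D

Distance from the launch point at 18.1570°S, 133.0321°W to each:
C 11.6163°S, 130.4503°W: 420.3 NM
A 22.5047°S, 132.3735°W: 263.7 NM
B 21.2272°S, 134.3635°W: 199.1 NM
E 16.8747°S, 130.6952°W: 154.4 NM
D 17.9488°S, 130.7810°W: 129.1 NM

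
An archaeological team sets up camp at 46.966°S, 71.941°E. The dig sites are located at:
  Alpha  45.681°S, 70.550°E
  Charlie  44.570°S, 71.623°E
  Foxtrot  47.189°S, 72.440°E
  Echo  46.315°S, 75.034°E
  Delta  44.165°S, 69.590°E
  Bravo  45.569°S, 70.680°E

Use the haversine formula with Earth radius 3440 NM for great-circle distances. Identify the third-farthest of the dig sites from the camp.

Echo

Distance to each, sorted:
Delta: 195.0 NM
Charlie: 144.5 NM
Echo: 133.3 NM
Bravo: 98.9 NM
Alpha: 96.3 NM
Foxtrot: 24.4 NM
The third-farthest is Echo at 133.3 NM.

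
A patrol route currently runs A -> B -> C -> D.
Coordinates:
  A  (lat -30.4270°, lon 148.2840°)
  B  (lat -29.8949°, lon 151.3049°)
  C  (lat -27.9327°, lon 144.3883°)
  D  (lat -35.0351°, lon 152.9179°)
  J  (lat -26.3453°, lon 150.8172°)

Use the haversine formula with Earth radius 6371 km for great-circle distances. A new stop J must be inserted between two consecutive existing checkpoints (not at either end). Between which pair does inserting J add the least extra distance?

Added distance for inserting J between each consecutive pair:
A–B: 618.3 km
B–C: 350.1 km
C–D: 517.4 km
Smallest added distance is 350.1 km, inserting between B and C.

between B and C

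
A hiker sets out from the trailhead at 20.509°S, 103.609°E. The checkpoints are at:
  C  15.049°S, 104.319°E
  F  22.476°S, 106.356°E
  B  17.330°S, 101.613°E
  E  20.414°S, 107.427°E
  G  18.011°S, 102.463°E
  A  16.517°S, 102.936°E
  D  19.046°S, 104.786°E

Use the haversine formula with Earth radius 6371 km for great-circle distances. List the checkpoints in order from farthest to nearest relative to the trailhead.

Distance from the trailhead at 20.509°S, 103.609°E to each:
C 15.049°S, 104.319°E: 611.8 km
A 16.517°S, 102.936°E: 449.5 km
B 17.330°S, 101.613°E: 411.1 km
E 20.414°S, 107.427°E: 397.9 km
F 22.476°S, 106.356°E: 358.6 km
G 18.011°S, 102.463°E: 302.7 km
D 19.046°S, 104.786°E: 204.0 km

C, A, B, E, F, G, D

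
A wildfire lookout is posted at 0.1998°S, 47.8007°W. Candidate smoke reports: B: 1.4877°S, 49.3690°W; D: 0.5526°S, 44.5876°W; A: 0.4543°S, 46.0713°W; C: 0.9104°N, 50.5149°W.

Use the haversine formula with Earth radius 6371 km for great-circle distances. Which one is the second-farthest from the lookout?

C

Distances from the lookout (0.1998°S, 47.8007°W):
D: 359.4 km
C: 326.1 km
B: 225.6 km
A: 194.4 km
The second-farthest is C at 326.1 km.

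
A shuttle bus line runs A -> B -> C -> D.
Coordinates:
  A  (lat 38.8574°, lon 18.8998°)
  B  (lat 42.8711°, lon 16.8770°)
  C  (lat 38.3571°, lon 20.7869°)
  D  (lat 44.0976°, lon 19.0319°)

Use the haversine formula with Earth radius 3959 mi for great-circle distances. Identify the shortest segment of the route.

A–B

Leg distances:
A→B: 296.8 mi
B→C: 373.2 mi
C→D: 407.0 mi
The shortest leg is A–B at 296.8 mi.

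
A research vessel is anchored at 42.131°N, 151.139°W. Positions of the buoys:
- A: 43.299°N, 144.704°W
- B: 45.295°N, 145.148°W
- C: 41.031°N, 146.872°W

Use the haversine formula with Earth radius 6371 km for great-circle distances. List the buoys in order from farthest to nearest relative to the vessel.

Computing each great-circle distance from 42.131°N, 151.139°W:
B 45.295°N, 145.148°W: 596.1 km
A 43.299°N, 144.704°W: 541.4 km
C 41.031°N, 146.872°W: 375.3 km

B, A, C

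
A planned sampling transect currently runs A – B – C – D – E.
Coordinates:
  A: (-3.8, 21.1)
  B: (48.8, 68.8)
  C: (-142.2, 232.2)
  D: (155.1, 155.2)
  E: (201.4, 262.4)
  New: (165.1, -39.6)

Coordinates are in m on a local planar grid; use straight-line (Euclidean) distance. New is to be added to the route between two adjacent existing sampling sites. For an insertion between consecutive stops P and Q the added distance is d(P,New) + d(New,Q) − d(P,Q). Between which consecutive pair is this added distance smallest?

between A and B

Added distance for inserting New between each consecutive pair:
A–B: 267.5 m
B–C: 317.9 m
C–D: 298.2 m
D–E: 382.5 m
Smallest added distance is 267.5 m, inserting between A and B.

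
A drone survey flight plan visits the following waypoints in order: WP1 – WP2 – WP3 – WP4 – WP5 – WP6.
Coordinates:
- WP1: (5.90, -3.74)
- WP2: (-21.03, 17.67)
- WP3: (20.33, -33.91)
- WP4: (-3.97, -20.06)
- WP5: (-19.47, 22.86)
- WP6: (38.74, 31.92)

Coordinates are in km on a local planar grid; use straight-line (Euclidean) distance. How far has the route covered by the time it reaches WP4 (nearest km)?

Leg distances:
WP1→WP2: 34.4 km  (cumulative 34.4 km)
WP2→WP3: 66.1 km  (cumulative 100.5 km)
WP3→WP4: 28.0 km  (cumulative 128.5 km)
Cumulative distance at WP4 ≈ 128 km.

128 km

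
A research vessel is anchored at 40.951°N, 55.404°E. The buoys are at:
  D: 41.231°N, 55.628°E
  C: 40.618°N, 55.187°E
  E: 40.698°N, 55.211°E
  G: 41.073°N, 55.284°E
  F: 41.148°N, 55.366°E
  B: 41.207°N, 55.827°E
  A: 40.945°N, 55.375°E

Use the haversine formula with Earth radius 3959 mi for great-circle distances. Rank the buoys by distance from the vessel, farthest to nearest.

B, C, D, E, F, G, A

Distances from the vessel:
B 41.207°N, 55.827°E: 28.3 mi
C 40.618°N, 55.187°E: 25.7 mi
D 41.231°N, 55.628°E: 22.6 mi
E 40.698°N, 55.211°E: 20.2 mi
F 41.148°N, 55.366°E: 13.8 mi
G 41.073°N, 55.284°E: 10.5 mi
A 40.945°N, 55.375°E: 1.6 mi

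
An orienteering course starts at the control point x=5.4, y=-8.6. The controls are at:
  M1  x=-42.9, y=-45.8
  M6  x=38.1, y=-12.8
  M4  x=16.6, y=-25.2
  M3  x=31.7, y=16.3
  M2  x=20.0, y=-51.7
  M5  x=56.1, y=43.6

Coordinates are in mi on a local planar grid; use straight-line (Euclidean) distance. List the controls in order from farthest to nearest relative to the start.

M5, M1, M2, M3, M6, M4

Distance from the start at x=5.4, y=-8.6 to each:
M5 x=56.1, y=43.6: 72.8 mi
M1 x=-42.9, y=-45.8: 61.0 mi
M2 x=20.0, y=-51.7: 45.5 mi
M3 x=31.7, y=16.3: 36.2 mi
M6 x=38.1, y=-12.8: 33.0 mi
M4 x=16.6, y=-25.2: 20.0 mi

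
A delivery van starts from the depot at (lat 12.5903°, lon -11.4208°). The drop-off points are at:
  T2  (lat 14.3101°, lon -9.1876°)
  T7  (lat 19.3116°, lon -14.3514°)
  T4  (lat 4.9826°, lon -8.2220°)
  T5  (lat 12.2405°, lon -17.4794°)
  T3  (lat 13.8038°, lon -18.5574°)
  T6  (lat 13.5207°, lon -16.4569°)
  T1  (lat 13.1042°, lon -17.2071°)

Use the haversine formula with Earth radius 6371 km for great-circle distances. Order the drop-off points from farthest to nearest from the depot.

T4, T7, T3, T5, T1, T6, T2

Computing each great-circle distance from (lat 12.5903°, lon -11.4208°):
T4 (lat 4.9826°, lon -8.2220°): 916.0 km
T7 (lat 19.3116°, lon -14.3514°): 810.3 km
T3 (lat 13.8038°, lon -18.5574°): 784.2 km
T5 (lat 12.2405°, lon -17.4794°): 659.1 km
T1 (lat 13.1042°, lon -17.2071°): 629.9 km
T6 (lat 13.5207°, lon -16.4569°): 555.2 km
T2 (lat 14.3101°, lon -9.1876°): 308.0 km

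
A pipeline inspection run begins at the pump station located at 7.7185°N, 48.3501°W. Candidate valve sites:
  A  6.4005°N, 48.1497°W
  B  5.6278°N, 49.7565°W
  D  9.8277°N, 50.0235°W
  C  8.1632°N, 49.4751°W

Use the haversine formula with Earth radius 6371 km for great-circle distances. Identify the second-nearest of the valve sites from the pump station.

Distances from the pump station (7.7185°N, 48.3501°W):
C: 133.4 km
A: 148.2 km
B: 279.6 km
D: 298.0 km
The second-nearest is A at 148.2 km.

A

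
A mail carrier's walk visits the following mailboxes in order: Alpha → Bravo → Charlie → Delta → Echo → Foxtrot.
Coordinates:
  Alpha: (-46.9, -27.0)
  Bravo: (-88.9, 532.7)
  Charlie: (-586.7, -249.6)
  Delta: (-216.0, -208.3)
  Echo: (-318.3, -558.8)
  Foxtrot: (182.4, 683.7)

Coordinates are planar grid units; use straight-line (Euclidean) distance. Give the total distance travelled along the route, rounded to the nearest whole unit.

3566

Leg distances:
Alpha→Bravo: 561.3  (cumulative 561.3)
Bravo→Charlie: 927.3  (cumulative 1488.5)
Charlie→Delta: 373.0  (cumulative 1861.5)
Delta→Echo: 365.1  (cumulative 2226.6)
Echo→Foxtrot: 1339.6  (cumulative 3566.2)
Total route length ≈ 3566.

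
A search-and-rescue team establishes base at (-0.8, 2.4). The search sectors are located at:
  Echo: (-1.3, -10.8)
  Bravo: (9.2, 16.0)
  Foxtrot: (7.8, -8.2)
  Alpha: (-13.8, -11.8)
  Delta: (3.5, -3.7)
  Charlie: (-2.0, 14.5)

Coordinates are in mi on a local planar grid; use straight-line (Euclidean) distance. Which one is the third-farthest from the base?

Foxtrot

Distances from the base ((-0.8, 2.4)):
Alpha: 19.3 mi
Bravo: 16.9 mi
Foxtrot: 13.6 mi
Echo: 13.2 mi
Charlie: 12.2 mi
Delta: 7.5 mi
The third-farthest is Foxtrot at 13.6 mi.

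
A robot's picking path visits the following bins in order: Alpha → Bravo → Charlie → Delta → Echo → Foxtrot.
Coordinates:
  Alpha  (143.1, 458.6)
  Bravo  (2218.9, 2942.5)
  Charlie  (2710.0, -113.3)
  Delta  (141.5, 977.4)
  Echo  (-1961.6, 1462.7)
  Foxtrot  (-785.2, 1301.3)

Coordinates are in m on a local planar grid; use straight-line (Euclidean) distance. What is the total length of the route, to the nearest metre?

12468 m

Leg distances:
Alpha→Bravo: 3237.1 m  (cumulative 3237.1 m)
Bravo→Charlie: 3095.0 m  (cumulative 6332.1 m)
Charlie→Delta: 2790.5 m  (cumulative 9122.6 m)
Delta→Echo: 2158.4 m  (cumulative 11280.9 m)
Echo→Foxtrot: 1187.4 m  (cumulative 12468.4 m)
Total route length ≈ 12468 m.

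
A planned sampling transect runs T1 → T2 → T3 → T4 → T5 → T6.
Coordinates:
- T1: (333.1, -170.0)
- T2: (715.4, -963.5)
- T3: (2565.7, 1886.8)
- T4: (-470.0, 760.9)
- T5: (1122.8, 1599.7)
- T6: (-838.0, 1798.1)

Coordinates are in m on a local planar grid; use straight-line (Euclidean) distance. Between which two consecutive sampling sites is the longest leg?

T2–T3

Leg distances:
T1→T2: 880.8 m
T2→T3: 3398.2 m
T3→T4: 3237.8 m
T4→T5: 1800.2 m
T5→T6: 1970.8 m
The longest leg is T2–T3 at 3398.2 m.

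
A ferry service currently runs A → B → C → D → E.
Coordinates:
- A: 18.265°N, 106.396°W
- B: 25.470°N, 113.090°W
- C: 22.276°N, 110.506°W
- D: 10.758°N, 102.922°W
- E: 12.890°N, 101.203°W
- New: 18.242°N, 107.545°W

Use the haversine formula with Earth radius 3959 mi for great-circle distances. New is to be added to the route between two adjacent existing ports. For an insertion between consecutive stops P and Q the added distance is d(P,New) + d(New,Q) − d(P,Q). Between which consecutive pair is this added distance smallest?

Added distance for inserting New between each consecutive pair:
A–B: 31.2 mi
B–C: 676.8 mi
C–D: 0.2 mi
D–E: 975.8 mi
Smallest added distance is 0.2 mi, inserting between C and D.

between C and D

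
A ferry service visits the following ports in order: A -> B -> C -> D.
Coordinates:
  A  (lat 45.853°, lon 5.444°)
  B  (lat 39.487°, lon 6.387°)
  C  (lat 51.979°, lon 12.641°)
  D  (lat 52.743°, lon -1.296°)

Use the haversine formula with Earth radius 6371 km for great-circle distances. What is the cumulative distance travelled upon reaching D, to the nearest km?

3131 km

Leg distances:
A→B: 712.0 km  (cumulative 712.0 km)
B→C: 1470.1 km  (cumulative 2182.1 km)
C→D: 948.7 km  (cumulative 3130.8 km)
Cumulative distance at D ≈ 3131 km.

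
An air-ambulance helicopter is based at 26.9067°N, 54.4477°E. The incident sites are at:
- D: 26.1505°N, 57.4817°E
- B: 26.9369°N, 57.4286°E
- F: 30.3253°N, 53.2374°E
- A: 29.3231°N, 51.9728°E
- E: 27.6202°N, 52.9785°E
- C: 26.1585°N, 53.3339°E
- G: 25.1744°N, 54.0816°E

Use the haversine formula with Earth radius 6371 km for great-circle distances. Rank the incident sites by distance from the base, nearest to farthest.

C, E, G, B, D, A, F

Computing each great-circle distance from 26.9067°N, 54.4477°E:
C 26.1585°N, 53.3339°E: 138.6 km
E 27.6202°N, 52.9785°E: 165.5 km
G 25.1744°N, 54.0816°E: 196.1 km
B 26.9369°N, 57.4286°E: 295.6 km
D 26.1505°N, 57.4817°E: 313.3 km
A 29.3231°N, 51.9728°E: 362.1 km
F 30.3253°N, 53.2374°E: 398.1 km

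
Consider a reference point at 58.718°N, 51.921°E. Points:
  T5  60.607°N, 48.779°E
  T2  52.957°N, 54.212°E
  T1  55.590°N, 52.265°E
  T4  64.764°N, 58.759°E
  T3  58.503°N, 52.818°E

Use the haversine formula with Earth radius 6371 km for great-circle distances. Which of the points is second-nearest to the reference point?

Distances from the reference point (58.718°N, 51.921°E):
T3: 57.2 km
T5: 274.3 km
T1: 348.4 km
T2: 656.3 km
T4: 761.6 km
The second-nearest is T5 at 274.3 km.

T5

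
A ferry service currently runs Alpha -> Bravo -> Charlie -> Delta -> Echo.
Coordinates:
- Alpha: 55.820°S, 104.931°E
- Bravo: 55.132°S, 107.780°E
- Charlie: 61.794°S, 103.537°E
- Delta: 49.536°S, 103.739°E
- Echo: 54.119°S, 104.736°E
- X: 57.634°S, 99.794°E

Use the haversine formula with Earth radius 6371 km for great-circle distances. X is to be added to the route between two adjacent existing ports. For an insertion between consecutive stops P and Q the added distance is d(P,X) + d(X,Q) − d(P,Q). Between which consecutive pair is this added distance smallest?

between Charlie and Delta

Added distance for inserting X between each consecutive pair:
Alpha–Bravo: 741.8 km
Bravo–Charlie: 291.8 km
Charlie–Delta: 81.6 km
Delta–Echo: 920.3 km
Smallest added distance is 81.6 km, inserting between Charlie and Delta.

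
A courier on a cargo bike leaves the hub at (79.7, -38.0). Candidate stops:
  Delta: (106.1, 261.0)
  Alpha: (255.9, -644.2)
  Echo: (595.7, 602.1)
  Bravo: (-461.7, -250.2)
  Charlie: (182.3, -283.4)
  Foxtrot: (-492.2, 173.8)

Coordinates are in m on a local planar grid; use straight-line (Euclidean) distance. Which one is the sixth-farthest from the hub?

Charlie

Distances from the hub ((79.7, -38.0)):
Echo: 822.2 m
Alpha: 631.3 m
Foxtrot: 609.9 m
Bravo: 581.5 m
Delta: 300.2 m
Charlie: 266.0 m
The sixth-farthest is Charlie at 266.0 m.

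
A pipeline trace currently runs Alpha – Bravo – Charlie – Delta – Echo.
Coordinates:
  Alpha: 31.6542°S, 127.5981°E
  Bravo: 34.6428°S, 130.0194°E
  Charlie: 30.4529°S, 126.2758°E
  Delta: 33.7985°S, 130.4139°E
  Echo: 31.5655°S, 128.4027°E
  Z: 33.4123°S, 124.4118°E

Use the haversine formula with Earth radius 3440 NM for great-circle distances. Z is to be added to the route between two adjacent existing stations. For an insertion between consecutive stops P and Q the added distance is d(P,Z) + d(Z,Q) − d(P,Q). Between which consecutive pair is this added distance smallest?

Added distance for inserting Z between each consecutive pair:
Alpha–Bravo: 264.5 NM
Bravo–Charlie: 175.2 NM
Charlie–Delta: 211.6 NM
Delta–Echo: 363.3 NM
Smallest added distance is 175.2 NM, inserting between Bravo and Charlie.

between Bravo and Charlie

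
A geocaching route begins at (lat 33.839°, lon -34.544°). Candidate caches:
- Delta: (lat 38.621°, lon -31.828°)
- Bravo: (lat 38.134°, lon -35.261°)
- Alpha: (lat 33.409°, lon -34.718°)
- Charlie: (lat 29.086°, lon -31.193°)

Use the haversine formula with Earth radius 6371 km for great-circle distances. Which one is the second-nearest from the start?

Distance to each, sorted:
Alpha: 50.5 km
Bravo: 481.9 km
Delta: 584.8 km
Charlie: 616.6 km
The second-nearest is Bravo at 481.9 km.

Bravo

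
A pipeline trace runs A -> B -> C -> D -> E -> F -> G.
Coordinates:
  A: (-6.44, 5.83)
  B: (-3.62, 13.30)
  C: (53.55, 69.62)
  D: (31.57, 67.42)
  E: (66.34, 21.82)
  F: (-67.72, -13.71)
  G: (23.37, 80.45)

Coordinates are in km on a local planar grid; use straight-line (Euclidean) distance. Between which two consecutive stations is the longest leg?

E–F

Leg distances:
A→B: 8.0 km
B→C: 80.3 km
C→D: 22.1 km
D→E: 57.3 km
E→F: 138.7 km
F→G: 131.0 km
The longest leg is E–F at 138.7 km.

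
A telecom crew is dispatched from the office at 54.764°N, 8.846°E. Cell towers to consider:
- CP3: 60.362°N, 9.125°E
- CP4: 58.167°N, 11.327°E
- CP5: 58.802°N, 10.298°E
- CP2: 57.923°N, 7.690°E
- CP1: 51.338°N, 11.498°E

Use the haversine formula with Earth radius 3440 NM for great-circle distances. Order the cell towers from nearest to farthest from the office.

Computing each great-circle distance from 54.764°N, 8.846°E:
CP2 57.923°N, 7.690°E: 193.5 NM
CP4 58.167°N, 11.327°E: 220.2 NM
CP1 51.338°N, 11.498°E: 226.8 NM
CP5 58.802°N, 10.298°E: 247.1 NM
CP3 60.362°N, 9.125°E: 336.2 NM

CP2, CP4, CP1, CP5, CP3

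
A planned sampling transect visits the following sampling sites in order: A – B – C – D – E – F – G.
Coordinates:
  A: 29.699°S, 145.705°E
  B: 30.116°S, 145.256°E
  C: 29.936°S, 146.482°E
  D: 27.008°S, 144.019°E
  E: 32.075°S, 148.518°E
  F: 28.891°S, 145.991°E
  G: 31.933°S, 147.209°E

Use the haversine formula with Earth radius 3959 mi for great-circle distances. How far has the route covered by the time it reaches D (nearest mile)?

Leg distances:
A→B: 39.4 mi  (cumulative 39.4 mi)
B→C: 74.4 mi  (cumulative 113.8 mi)
C→D: 251.6 mi  (cumulative 365.4 mi)
Cumulative distance at D ≈ 365 mi.

365 mi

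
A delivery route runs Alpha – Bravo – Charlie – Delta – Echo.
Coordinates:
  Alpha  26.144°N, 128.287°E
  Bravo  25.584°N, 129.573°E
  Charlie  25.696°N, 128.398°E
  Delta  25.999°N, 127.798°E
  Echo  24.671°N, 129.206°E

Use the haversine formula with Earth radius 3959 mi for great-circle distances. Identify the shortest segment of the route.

Leg distances:
Alpha→Bravo: 88.8 mi
Bravo→Charlie: 73.6 mi
Charlie→Delta: 42.8 mi
Delta→Echo: 127.1 mi
The shortest leg is Charlie–Delta at 42.8 mi.

Charlie–Delta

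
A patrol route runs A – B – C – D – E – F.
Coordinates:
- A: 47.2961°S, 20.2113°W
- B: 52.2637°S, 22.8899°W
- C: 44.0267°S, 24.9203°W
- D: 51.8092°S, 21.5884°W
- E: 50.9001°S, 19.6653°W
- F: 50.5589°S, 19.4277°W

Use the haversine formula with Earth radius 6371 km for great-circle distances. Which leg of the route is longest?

Leg distances:
A→B: 584.8 km
B→C: 928.1 km
C→D: 900.0 km
D→E: 167.5 km
E→F: 41.5 km
The longest leg is B–C at 928.1 km.

B–C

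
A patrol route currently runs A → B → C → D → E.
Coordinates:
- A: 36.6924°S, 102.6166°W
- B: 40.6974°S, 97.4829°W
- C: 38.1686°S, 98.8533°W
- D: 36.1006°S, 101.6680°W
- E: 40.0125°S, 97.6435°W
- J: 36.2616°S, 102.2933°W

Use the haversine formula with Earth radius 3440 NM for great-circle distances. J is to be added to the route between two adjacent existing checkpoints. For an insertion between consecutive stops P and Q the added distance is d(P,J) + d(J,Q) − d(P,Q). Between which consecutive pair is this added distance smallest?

Added distance for inserting J between each consecutive pair:
A–B: 39.4 NM
B–C: 385.0 NM
C–D: 49.0 NM
D–E: 44.1 NM
Smallest added distance is 39.4 NM, inserting between A and B.

between A and B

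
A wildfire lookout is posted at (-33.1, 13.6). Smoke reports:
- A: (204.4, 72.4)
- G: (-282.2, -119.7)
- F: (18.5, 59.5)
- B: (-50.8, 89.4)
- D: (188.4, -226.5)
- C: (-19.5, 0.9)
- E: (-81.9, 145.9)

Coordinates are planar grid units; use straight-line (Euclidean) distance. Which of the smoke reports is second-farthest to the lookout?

Distance to each, sorted:
D: 326.7
G: 282.5
A: 244.7
E: 141.0
B: 77.8
F: 69.1
C: 18.6
The second-farthest is G at 282.5.

G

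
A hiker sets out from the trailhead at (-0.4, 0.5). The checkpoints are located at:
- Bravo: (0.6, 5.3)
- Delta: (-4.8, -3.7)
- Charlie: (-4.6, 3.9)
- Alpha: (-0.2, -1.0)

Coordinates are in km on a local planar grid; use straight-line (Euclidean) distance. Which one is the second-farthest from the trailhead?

Distances from the trailhead ((-0.4, 0.5)):
Delta: 6.1 km
Charlie: 5.4 km
Bravo: 4.9 km
Alpha: 1.5 km
The second-farthest is Charlie at 5.4 km.

Charlie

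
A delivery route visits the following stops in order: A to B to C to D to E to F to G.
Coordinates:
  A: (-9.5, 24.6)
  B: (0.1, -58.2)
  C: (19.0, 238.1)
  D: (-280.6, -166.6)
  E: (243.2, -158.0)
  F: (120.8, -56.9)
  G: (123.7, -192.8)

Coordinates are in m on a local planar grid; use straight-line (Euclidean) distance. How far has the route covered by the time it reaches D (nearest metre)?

Leg distances:
A→B: 83.4 m  (cumulative 83.4 m)
B→C: 296.9 m  (cumulative 380.3 m)
C→D: 503.5 m  (cumulative 883.8 m)
Cumulative distance at D ≈ 884 m.

884 m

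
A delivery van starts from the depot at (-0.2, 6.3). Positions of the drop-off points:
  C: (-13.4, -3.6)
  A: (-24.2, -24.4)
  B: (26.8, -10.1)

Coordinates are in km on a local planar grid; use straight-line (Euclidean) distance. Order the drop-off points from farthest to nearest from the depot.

A, B, C

Computing each straight-line distance from (-0.2, 6.3):
A (-24.2, -24.4): 39.0 km
B (26.8, -10.1): 31.6 km
C (-13.4, -3.6): 16.5 km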